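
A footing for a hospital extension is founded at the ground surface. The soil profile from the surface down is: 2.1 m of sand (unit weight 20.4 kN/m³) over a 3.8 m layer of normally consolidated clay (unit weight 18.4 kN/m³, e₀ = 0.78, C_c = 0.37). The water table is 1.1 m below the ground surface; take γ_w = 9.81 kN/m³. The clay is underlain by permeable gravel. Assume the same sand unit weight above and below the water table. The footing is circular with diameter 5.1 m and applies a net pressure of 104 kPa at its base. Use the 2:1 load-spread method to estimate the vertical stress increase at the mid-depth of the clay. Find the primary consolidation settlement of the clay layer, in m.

S_c ≈ 0.174 m

Mid-depth of clay below the ground surface: z = 2.1 + 3.8/2 = 4 m.
Total vertical stress at mid-clay: σ_v = 20.4×2.1 + 18.4×1.9 = 77.8 kPa.
Pore pressure: u = 9.81×(4 − 1.1) = 28.449 kPa.
Initial effective stress: σ'_0 = σ_v − u = 77.8 − 28.449 = 49.351 kPa.
Stress increase at mid-clay by the 2:1 spreading method:
Δσ ≈ qD²/(D+z)² = 104×5.1²/(5.1+4)² = 32.666 kPa
Final effective stress: σ'_f = σ'_0 + Δσ = 49.351 + 32.666 = 82.017 kPa.
Normally consolidated clay, so the full stress increment lies on the virgin compression line:
S_c = C_c·H/(1+e₀)·log₁₀(σ'_f/σ'_0) = 0.37×3.8/(1+0.78)×log₁₀(82.017/49.351)
    = 0.78989 × 0.22061 = 0.1743 m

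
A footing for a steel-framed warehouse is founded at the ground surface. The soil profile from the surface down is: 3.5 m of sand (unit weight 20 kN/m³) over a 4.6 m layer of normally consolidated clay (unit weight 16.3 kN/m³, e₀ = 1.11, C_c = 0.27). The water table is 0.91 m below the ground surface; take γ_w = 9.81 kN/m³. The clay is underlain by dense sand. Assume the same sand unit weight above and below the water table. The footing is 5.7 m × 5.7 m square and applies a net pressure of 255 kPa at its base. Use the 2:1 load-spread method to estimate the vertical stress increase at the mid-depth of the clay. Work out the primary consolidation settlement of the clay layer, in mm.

Mid-depth of clay below the ground surface: z = 3.5 + 4.6/2 = 5.8 m.
Total vertical stress at mid-clay: σ_v = 20×3.5 + 16.3×2.3 = 107.49 kPa.
Pore pressure: u = 9.81×(5.8 − 0.91) = 47.971 kPa.
Initial effective stress: σ'_0 = σ_v − u = 107.49 − 47.971 = 59.519 kPa.
Stress increase at mid-clay by the 2:1 spreading method:
Δσ = qBL/((B+z)(L+z)) = 255×5.7×5.7/((5.7+5.8)(5.7+5.8)) = 62.646 kPa
Final effective stress: σ'_f = σ'_0 + Δσ = 59.519 + 62.646 = 122.16 kPa.
Normally consolidated clay, so the full stress increment lies on the virgin compression line:
S_c = C_c·H/(1+e₀)·log₁₀(σ'_f/σ'_0) = 0.27×4.6/(1+1.11)×log₁₀(122.16/59.519)
    = 0.58863 × 0.31227 = 0.1838 m

S_c ≈ 184 mm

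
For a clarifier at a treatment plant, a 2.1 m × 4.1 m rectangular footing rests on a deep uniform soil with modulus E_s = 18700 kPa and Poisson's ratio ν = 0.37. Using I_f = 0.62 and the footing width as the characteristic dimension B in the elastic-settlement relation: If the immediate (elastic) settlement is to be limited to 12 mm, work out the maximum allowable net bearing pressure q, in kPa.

q ≈ 200 kPa

S_e = q·B·(1−ν²)/E_s · I_f  ⇒  q = S_e·E_s / (B·(1−ν²)·I_f).
q = 0.012 × 18700 / (2.1 × 0.8631 × 0.62) = 199.7 kPa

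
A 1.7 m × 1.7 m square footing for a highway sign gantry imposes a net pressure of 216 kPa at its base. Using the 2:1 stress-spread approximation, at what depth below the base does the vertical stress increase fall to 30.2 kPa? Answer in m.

2:1 spreading — at depth z the loaded area has grown by z in each plan dimension:
qB²/(B+z)² = Δσ_z ⇒ z = B(√(q/Δσ_z) − 1) = 1.7×(√(216/30.2) − 1) = 2.846 m

z ≈ 2.85 m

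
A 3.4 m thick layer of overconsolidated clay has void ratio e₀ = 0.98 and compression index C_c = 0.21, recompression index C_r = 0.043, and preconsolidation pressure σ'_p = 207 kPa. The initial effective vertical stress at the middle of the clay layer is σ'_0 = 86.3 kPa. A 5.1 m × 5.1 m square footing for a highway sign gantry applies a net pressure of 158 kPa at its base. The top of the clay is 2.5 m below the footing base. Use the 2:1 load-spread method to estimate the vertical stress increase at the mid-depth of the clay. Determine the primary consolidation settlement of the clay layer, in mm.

S_c ≈ 14.1 mm

Mid-depth of clay below the footing base: z = 2.5 + 3.4/2 = 4.2 m.
Stress increase at mid-clay by the 2:1 spreading method:
Δσ = qBL/((B+z)(L+z)) = 158×5.1×5.1/((5.1+4.2)(5.1+4.2)) = 47.515 kPa
Final effective stress: σ'_f = 86.3 + 47.515 = 133.81 kPa.
σ'_f = 133.81 ≤ σ'_p = 207 kPa, so the clay remains overconsolidated and only the recompression index applies:
S_c = C_r·H/(1+e₀)·log₁₀(σ'_f/σ'_0) = 0.043×3.4/1.98×log₁₀(133.81/86.3)
    = 0.07384 × 0.19048 = 0.01406 m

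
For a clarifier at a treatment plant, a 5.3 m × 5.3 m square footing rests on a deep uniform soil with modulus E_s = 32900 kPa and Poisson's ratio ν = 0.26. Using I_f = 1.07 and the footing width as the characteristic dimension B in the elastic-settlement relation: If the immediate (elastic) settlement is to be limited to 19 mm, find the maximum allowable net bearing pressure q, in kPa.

S_e = q·B·(1−ν²)/E_s · I_f  ⇒  q = S_e·E_s / (B·(1−ν²)·I_f).
q = 0.019 × 32900 / (5.3 × 0.9324 × 1.07) = 118.2 kPa

q ≈ 118 kPa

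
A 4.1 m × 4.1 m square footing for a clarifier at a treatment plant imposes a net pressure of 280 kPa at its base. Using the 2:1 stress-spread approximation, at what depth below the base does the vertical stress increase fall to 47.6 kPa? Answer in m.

z ≈ 5.84 m

2:1 spreading — at depth z the loaded area has grown by z in each plan dimension:
qB²/(B+z)² = Δσ_z ⇒ z = B(√(q/Δσ_z) − 1) = 4.1×(√(280/47.6) − 1) = 5.844 m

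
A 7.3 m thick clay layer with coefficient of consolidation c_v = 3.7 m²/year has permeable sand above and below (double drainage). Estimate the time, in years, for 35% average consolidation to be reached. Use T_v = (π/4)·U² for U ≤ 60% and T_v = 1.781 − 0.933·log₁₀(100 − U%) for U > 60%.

t ≈ 0.346 years

Drainage path length: H_d = H/2 = 3.65 m (double drainage).
U ≤ 60%: T_v = (π/4)·U² = (π/4)×0.35² = 0.096211.
t = T_v·H_d²/c_v = 0.096211×3.65²/3.7 = 0.3464 years.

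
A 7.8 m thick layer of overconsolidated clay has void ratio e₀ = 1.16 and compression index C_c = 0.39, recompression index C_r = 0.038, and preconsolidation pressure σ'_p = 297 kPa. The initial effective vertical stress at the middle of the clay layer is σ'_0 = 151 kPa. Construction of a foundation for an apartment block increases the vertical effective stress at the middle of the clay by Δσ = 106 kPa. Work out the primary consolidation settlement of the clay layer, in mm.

S_c ≈ 31.7 mm

Final effective stress: σ'_f = 151 + 106 = 257 kPa.
σ'_f = 257 ≤ σ'_p = 297 kPa, so the clay remains overconsolidated and only the recompression index applies:
S_c = C_r·H/(1+e₀)·log₁₀(σ'_f/σ'_0) = 0.038×7.8/2.16×log₁₀(257/151)
    = 0.13722 × 0.23096 = 0.03169 m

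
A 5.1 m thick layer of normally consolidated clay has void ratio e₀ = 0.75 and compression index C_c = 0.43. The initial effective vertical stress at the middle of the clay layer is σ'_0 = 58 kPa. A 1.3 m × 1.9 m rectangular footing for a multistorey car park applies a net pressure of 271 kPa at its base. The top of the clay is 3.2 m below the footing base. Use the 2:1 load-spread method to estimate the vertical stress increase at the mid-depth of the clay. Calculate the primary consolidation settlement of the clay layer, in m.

S_c ≈ 0.106 m

Mid-depth of clay below the footing base: z = 3.2 + 5.1/2 = 5.75 m.
Stress increase at mid-clay by the 2:1 spreading method:
Δσ = qBL/((B+z)(L+z)) = 271×1.3×1.9/((1.3+5.75)(1.9+5.75)) = 12.411 kPa
Final effective stress: σ'_f = σ'_0 + Δσ = 58 + 12.411 = 70.411 kPa.
Normally consolidated clay, so the full stress increment lies on the virgin compression line:
S_c = C_c·H/(1+e₀)·log₁₀(σ'_f/σ'_0) = 0.43×5.1/(1+0.75)×log₁₀(70.411/58)
    = 1.2531 × 0.084213 = 0.1055 m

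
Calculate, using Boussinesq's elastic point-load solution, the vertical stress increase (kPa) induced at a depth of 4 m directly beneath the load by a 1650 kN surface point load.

Boussinesq vertical stress below a point load on an elastic half-space:
Δσ_z = 3P/(2πz²) · [1 + (r/z)²]^(−5/2)
r/z = 0/4 = 0; [1+(r/z)²]^(−5/2) = 1.
Δσ_z = 3×1650/(2π×4²) × 1 = 49.239 × 1 = 49.24 kPa

Δσ_z ≈ 49.2 kPa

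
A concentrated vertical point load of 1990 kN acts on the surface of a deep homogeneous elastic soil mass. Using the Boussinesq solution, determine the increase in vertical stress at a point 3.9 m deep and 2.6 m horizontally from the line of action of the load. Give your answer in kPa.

Δσ_z ≈ 24.9 kPa

Boussinesq vertical stress below a point load on an elastic half-space:
Δσ_z = 3P/(2πz²) · [1 + (r/z)²]^(−5/2)
r/z = 2.6/3.9 = 0.66667; [1+(r/z)²]^(−5/2) = 0.39879.
Δσ_z = 3×1990/(2π×3.9²) × 0.39879 = 62.469 × 0.39879 = 24.91 kPa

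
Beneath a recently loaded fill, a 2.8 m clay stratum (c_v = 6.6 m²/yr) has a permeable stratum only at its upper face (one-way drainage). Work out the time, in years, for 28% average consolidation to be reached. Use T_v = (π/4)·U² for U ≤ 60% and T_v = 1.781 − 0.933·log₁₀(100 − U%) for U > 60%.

t ≈ 0.0731 years

Drainage path length: H_d = H = 2.8 m (single drainage).
U ≤ 60%: T_v = (π/4)·U² = (π/4)×0.28² = 0.061575.
t = T_v·H_d²/c_v = 0.061575×2.8²/6.6 = 0.07314 years.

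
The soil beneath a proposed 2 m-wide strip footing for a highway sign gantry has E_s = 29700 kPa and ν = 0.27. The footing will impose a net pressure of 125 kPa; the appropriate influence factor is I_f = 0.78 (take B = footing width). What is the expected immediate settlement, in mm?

S_e ≈ 6.09 mm

Immediate (elastic) settlement: S_e = q·B·(1−ν²)/E_s · I_f.
S_e = 125 × 2 × (1 − 0.27²) / 29700 × 0.78
    = 125 × 2 × 0.9271 / 29700 × 0.78
    = 0.006087 m = 6.087 mm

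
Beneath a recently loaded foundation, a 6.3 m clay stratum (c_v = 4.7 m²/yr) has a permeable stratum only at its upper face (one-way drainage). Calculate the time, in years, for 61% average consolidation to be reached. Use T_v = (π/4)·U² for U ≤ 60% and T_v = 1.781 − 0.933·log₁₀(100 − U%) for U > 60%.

Drainage path length: H_d = H = 6.3 m (single drainage).
U > 60%: T_v = 1.781 − 0.933·log₁₀(100 − 61) = 0.29654.
t = T_v·H_d²/c_v = 0.29654×6.3²/4.7 = 2.504 years.

t ≈ 2.5 years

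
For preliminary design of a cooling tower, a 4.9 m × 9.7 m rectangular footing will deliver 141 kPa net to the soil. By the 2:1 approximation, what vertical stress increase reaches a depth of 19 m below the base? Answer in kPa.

By the 2:1 method the load spreads at 1 horizontal : 2 vertical, so at depth z the loaded area has grown by z in each plan dimension:
Δσ = qBL/((B+z)(L+z)) = 141×4.9×9.7/((4.9+19)(9.7+19)) = 9.7703 kPa

Δσ_z ≈ 9.77 kPa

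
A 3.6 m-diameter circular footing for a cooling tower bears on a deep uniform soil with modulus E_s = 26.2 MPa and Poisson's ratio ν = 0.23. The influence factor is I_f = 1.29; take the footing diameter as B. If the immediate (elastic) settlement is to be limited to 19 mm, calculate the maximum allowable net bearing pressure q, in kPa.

E_s = 26.2 MPa = 26200 kPa.
S_e = q·B·(1−ν²)/E_s · I_f  ⇒  q = S_e·E_s / (B·(1−ν²)·I_f).
q = 0.019 × 26200 / (3.6 × 0.9471 × 1.29) = 113.2 kPa

q ≈ 113 kPa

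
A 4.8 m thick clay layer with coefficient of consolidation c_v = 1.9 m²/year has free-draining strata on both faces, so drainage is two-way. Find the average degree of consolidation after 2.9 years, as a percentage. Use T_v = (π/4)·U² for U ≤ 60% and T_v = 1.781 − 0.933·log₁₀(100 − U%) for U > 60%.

U ≈ 92.4 %

Drainage path length: H_d = H/2 = 2.4 m (double drainage).
T_v = c_v·t/H_d² = 1.9×2.9/2.4² = 0.9566.
T_v = 0.9566 corresponds to the U > 60% branch:
U = 1 − 10^((1.781 − T_v)/0.933)/100 = 0.9235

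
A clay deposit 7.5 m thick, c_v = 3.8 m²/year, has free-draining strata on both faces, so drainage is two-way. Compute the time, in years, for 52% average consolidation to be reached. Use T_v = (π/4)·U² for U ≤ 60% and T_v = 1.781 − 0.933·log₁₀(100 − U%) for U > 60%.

Drainage path length: H_d = H/2 = 3.75 m (double drainage).
U ≤ 60%: T_v = (π/4)·U² = (π/4)×0.52² = 0.21237.
t = T_v·H_d²/c_v = 0.21237×3.75²/3.8 = 0.7859 years.

t ≈ 0.786 years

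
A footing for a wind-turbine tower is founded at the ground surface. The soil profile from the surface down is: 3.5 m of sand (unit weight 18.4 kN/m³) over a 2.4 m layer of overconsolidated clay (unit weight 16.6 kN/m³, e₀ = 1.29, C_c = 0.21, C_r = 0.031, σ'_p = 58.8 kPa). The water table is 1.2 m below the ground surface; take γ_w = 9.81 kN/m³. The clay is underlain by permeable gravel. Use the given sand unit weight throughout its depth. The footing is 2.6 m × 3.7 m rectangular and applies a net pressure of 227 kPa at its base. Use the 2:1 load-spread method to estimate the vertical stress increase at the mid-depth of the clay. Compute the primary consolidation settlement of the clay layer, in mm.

Mid-depth of clay below the ground surface: z = 3.5 + 2.4/2 = 4.7 m.
Total vertical stress at mid-clay: σ_v = 18.4×3.5 + 16.6×1.2 = 84.32 kPa.
Pore pressure: u = 9.81×(4.7 − 1.2) = 34.335 kPa.
Initial effective stress: σ'_0 = σ_v − u = 84.32 − 34.335 = 49.985 kPa.
Stress increase at mid-clay by the 2:1 spreading method:
Δσ = qBL/((B+z)(L+z)) = 227×2.6×3.7/((2.6+4.7)(3.7+4.7)) = 35.612 kPa
Final effective stress: σ'_f = 49.985 + 35.612 = 85.597 kPa.
σ'_f = 85.597 > σ'_p = 58.8 kPa, so the stress path crosses the preconsolidation pressure — recompression up to σ'_p, then virgin compression beyond:
S_c = H/(1+e₀)·[C_r·log₁₀(σ'_p/σ'_0) + C_c·log₁₀(σ'_f/σ'_p)]
    = 2.4/2.29 × [0.031×log₁₀(58.8/49.985) + 0.21×log₁₀(85.597/58.8)]
    = 1.048 × [0.0021867 + 0.034247] = 0.03818 m

S_c ≈ 38.2 mm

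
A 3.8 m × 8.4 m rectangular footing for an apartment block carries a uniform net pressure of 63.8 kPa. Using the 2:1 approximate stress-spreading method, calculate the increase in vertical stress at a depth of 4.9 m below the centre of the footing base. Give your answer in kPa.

By the 2:1 method the load spreads at 1 horizontal : 2 vertical, so at depth z the loaded area has grown by z in each plan dimension:
Δσ = qBL/((B+z)(L+z)) = 63.8×3.8×8.4/((3.8+4.9)(8.4+4.9)) = 17.6 kPa

Δσ_z ≈ 17.6 kPa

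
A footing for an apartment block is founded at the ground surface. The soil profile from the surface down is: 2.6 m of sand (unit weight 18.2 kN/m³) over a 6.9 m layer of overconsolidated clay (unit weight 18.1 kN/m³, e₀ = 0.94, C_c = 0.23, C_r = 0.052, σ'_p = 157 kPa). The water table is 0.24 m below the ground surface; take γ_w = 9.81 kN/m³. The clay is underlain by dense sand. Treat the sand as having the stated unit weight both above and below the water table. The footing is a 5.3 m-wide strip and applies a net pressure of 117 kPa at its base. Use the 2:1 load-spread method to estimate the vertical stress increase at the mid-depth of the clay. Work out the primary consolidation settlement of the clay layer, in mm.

S_c ≈ 57.1 mm

Mid-depth of clay below the ground surface: z = 2.6 + 6.9/2 = 6.05 m.
Total vertical stress at mid-clay: σ_v = 18.2×2.6 + 18.1×3.45 = 109.77 kPa.
Pore pressure: u = 9.81×(6.05 − 0.24) = 56.996 kPa.
Initial effective stress: σ'_0 = σ_v − u = 109.77 − 56.996 = 52.774 kPa.
Stress increase at mid-clay by the 2:1 spreading method:
Δσ = qB/(B+z) = 117×5.3/(5.3+6.05) = 54.634 kPa
Final effective stress: σ'_f = 52.774 + 54.634 = 107.41 kPa.
σ'_f = 107.41 ≤ σ'_p = 157 kPa, so the clay remains overconsolidated and only the recompression index applies:
S_c = C_r·H/(1+e₀)·log₁₀(σ'_f/σ'_0) = 0.052×6.9/1.94×log₁₀(107.41/52.774)
    = 0.18495 × 0.30862 = 0.05708 m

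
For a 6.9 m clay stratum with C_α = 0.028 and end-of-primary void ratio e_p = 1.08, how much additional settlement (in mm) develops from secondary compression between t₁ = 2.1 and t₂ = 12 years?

S_s ≈ 70.3 mm

Secondary compression: S_s = C_α·H/(1+e_p)·log₁₀(t₂/t₁)
S_s = 0.028×6.9/(1+1.08)×log₁₀(12/2.1)
    = 0.09288 × 0.757 = 0.07031 m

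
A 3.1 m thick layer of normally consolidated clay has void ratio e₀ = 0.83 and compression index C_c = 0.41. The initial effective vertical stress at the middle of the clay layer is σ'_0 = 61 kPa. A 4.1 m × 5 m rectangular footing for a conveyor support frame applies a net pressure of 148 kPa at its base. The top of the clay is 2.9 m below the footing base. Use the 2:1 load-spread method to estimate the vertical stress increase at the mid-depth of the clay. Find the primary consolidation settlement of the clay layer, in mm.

S_c ≈ 145 mm

Mid-depth of clay below the footing base: z = 2.9 + 3.1/2 = 4.45 m.
Stress increase at mid-clay by the 2:1 spreading method:
Δσ = qBL/((B+z)(L+z)) = 148×4.1×5/((4.1+4.45)(5+4.45)) = 37.551 kPa
Final effective stress: σ'_f = σ'_0 + Δσ = 61 + 37.551 = 98.551 kPa.
Normally consolidated clay, so the full stress increment lies on the virgin compression line:
S_c = C_c·H/(1+e₀)·log₁₀(σ'_f/σ'_0) = 0.41×3.1/(1+0.83)×log₁₀(98.551/61)
    = 0.69454 × 0.20833 = 0.1447 m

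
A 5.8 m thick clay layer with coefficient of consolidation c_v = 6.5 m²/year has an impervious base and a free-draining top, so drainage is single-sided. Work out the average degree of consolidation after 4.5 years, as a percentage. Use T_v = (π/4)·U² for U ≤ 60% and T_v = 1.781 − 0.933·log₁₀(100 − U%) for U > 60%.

Drainage path length: H_d = H = 5.8 m (single drainage).
T_v = c_v·t/H_d² = 6.5×4.5/5.8² = 0.8695.
T_v = 0.8695 corresponds to the U > 60% branch:
U = 1 − 10^((1.781 − T_v)/0.933)/100 = 0.9052

U ≈ 90.5 %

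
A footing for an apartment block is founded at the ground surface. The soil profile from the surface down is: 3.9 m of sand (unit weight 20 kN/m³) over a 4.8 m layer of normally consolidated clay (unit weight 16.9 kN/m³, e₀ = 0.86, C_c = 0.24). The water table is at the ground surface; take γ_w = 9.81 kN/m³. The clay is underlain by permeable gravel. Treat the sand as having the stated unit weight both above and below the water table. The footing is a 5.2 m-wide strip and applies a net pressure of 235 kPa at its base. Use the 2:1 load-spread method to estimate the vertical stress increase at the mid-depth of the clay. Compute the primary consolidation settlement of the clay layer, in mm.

Mid-depth of clay below the ground surface: z = 3.9 + 4.8/2 = 6.3 m.
Total vertical stress at mid-clay: σ_v = 20×3.9 + 16.9×2.4 = 118.56 kPa.
Pore pressure: u = 9.81×(6.3 − 0) = 61.803 kPa.
Initial effective stress: σ'_0 = σ_v − u = 118.56 − 61.803 = 56.757 kPa.
Stress increase at mid-clay by the 2:1 spreading method:
Δσ = qB/(B+z) = 235×5.2/(5.2+6.3) = 106.26 kPa
Final effective stress: σ'_f = σ'_0 + Δσ = 56.757 + 106.26 = 163.02 kPa.
Normally consolidated clay, so the full stress increment lies on the virgin compression line:
S_c = C_c·H/(1+e₀)·log₁₀(σ'_f/σ'_0) = 0.24×4.8/(1+0.86)×log₁₀(163.02/56.757)
    = 0.61935 × 0.45822 = 0.2838 m

S_c ≈ 284 mm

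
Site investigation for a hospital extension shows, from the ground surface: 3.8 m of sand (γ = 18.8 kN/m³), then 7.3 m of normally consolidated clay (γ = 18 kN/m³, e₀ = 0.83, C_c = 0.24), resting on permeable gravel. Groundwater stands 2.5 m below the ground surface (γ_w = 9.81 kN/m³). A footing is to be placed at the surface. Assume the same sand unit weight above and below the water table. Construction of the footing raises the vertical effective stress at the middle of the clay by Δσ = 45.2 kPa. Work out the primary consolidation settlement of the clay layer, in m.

S_c ≈ 0.171 m

Mid-depth of clay below the ground surface: z = 3.8 + 7.3/2 = 7.45 m.
Total vertical stress at mid-clay: σ_v = 18.8×3.8 + 18×3.65 = 137.14 kPa.
Pore pressure: u = 9.81×(7.45 − 2.5) = 48.56 kPa.
Initial effective stress: σ'_0 = σ_v − u = 137.14 − 48.56 = 88.58 kPa.
Final effective stress: σ'_f = σ'_0 + Δσ = 88.58 + 45.2 = 133.78 kPa.
Normally consolidated clay, so the full stress increment lies on the virgin compression line:
S_c = C_c·H/(1+e₀)·log₁₀(σ'_f/σ'_0) = 0.24×7.3/(1+0.83)×log₁₀(133.78/88.58)
    = 0.95738 × 0.17906 = 0.1714 m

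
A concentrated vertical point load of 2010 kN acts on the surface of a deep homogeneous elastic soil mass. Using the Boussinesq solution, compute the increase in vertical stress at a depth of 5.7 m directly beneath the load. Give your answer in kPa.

Boussinesq vertical stress below a point load on an elastic half-space:
Δσ_z = 3P/(2πz²) · [1 + (r/z)²]^(−5/2)
r/z = 0/5.7 = 0; [1+(r/z)²]^(−5/2) = 1.
Δσ_z = 3×2010/(2π×5.7²) × 1 = 29.538 × 1 = 29.54 kPa

Δσ_z ≈ 29.5 kPa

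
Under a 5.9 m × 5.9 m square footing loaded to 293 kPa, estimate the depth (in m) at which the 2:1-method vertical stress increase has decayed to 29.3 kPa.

z ≈ 12.8 m

2:1 spreading — at depth z the loaded area has grown by z in each plan dimension:
qB²/(B+z)² = Δσ_z ⇒ z = B(√(q/Δσ_z) − 1) = 5.9×(√(293/29.3) − 1) = 12.76 m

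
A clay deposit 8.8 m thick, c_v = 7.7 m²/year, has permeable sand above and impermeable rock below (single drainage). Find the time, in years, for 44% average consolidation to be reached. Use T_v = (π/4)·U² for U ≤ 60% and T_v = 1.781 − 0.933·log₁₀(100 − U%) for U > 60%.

Drainage path length: H_d = H = 8.8 m (single drainage).
U ≤ 60%: T_v = (π/4)·U² = (π/4)×0.44² = 0.15205.
t = T_v·H_d²/c_v = 0.15205×8.8²/7.7 = 1.529 years.

t ≈ 1.53 years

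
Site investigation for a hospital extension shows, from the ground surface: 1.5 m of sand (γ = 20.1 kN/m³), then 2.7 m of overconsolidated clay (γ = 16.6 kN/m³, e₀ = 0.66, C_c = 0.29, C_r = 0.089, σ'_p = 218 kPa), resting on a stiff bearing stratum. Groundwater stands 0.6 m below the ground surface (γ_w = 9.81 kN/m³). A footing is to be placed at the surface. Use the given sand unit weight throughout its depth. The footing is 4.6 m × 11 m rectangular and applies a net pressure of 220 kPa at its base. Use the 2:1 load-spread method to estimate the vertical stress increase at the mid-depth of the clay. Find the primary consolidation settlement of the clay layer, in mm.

S_c ≈ 95.1 mm

Mid-depth of clay below the ground surface: z = 1.5 + 2.7/2 = 2.85 m.
Total vertical stress at mid-clay: σ_v = 20.1×1.5 + 16.6×1.35 = 52.56 kPa.
Pore pressure: u = 9.81×(2.85 − 0.6) = 22.073 kPa.
Initial effective stress: σ'_0 = σ_v − u = 52.56 − 22.073 = 30.487 kPa.
Stress increase at mid-clay by the 2:1 spreading method:
Δσ = qBL/((B+z)(L+z)) = 220×4.6×11/((4.6+2.85)(11+2.85)) = 107.89 kPa
Final effective stress: σ'_f = 30.487 + 107.89 = 138.38 kPa.
σ'_f = 138.38 ≤ σ'_p = 218 kPa, so the clay remains overconsolidated and only the recompression index applies:
S_c = C_r·H/(1+e₀)·log₁₀(σ'_f/σ'_0) = 0.089×2.7/1.66×log₁₀(138.38/30.487)
    = 0.14476 × 0.65696 = 0.0951 m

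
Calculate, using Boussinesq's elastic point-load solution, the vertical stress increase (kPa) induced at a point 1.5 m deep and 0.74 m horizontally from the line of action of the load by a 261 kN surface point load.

Boussinesq vertical stress below a point load on an elastic half-space:
Δσ_z = 3P/(2πz²) · [1 + (r/z)²]^(−5/2)
r/z = 0.74/1.5 = 0.49333; [1+(r/z)²]^(−5/2) = 0.58009.
Δσ_z = 3×261/(2π×1.5²) × 0.58009 = 55.386 × 0.58009 = 32.13 kPa

Δσ_z ≈ 32.1 kPa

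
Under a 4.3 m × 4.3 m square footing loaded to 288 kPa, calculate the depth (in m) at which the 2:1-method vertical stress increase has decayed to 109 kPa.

z ≈ 2.69 m

2:1 spreading — at depth z the loaded area has grown by z in each plan dimension:
qB²/(B+z)² = Δσ_z ⇒ z = B(√(q/Δσ_z) − 1) = 4.3×(√(288/109) − 1) = 2.69 m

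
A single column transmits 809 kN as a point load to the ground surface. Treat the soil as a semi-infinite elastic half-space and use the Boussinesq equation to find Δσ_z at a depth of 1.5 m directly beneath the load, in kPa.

Δσ_z ≈ 172 kPa

Boussinesq vertical stress below a point load on an elastic half-space:
Δσ_z = 3P/(2πz²) · [1 + (r/z)²]^(−5/2)
r/z = 0/1.5 = 0; [1+(r/z)²]^(−5/2) = 1.
Δσ_z = 3×809/(2π×1.5²) × 1 = 171.68 × 1 = 171.7 kPa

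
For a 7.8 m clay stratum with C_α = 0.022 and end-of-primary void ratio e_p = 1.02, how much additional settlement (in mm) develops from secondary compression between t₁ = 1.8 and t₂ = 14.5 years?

Secondary compression: S_s = C_α·H/(1+e_p)·log₁₀(t₂/t₁)
S_s = 0.022×7.8/(1+1.02)×log₁₀(14.5/1.8)
    = 0.08495 × 0.9061 = 0.07697 m

S_s ≈ 77 mm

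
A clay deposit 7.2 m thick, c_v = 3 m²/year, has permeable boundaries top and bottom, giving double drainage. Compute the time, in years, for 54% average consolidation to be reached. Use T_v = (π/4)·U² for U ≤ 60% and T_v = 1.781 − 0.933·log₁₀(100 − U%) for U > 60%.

Drainage path length: H_d = H/2 = 3.6 m (double drainage).
U ≤ 60%: T_v = (π/4)·U² = (π/4)×0.54² = 0.22902.
t = T_v·H_d²/c_v = 0.22902×3.6²/3 = 0.9894 years.

t ≈ 0.989 years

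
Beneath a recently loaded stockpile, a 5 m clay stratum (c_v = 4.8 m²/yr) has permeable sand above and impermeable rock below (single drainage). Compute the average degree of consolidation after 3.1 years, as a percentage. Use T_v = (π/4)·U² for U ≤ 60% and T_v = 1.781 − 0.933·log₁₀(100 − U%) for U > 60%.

U ≈ 81.3 %

Drainage path length: H_d = H = 5 m (single drainage).
T_v = c_v·t/H_d² = 4.8×3.1/5² = 0.5952.
T_v = 0.5952 corresponds to the U > 60% branch:
U = 1 − 10^((1.781 − T_v)/0.933)/100 = 0.8134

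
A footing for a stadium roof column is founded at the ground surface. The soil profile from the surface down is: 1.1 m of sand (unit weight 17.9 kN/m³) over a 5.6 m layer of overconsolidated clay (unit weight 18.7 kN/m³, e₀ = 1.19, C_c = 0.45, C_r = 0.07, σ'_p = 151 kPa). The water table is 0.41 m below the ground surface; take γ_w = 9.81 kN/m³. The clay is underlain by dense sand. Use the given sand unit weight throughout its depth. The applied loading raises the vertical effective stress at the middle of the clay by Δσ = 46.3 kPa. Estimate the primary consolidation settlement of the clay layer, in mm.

Mid-depth of clay below the ground surface: z = 1.1 + 5.6/2 = 3.9 m.
Total vertical stress at mid-clay: σ_v = 17.9×1.1 + 18.7×2.8 = 72.05 kPa.
Pore pressure: u = 9.81×(3.9 − 0.41) = 34.237 kPa.
Initial effective stress: σ'_0 = σ_v − u = 72.05 − 34.237 = 37.813 kPa.
Final effective stress: σ'_f = 37.813 + 46.3 = 84.113 kPa.
σ'_f = 84.113 ≤ σ'_p = 151 kPa, so the clay remains overconsolidated and only the recompression index applies:
S_c = C_r·H/(1+e₀)·log₁₀(σ'_f/σ'_0) = 0.07×5.6/2.19×log₁₀(84.113/37.813)
    = 0.179 × 0.34722 = 0.06215 m

S_c ≈ 62.2 mm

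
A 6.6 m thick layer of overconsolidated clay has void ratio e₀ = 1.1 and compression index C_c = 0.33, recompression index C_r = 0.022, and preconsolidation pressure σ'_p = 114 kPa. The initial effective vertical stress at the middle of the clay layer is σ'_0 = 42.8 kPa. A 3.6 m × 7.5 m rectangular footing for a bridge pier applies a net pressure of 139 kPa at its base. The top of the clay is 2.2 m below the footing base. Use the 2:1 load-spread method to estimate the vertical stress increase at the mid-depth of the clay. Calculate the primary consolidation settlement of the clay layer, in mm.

S_c ≈ 16.7 mm

Mid-depth of clay below the footing base: z = 2.2 + 6.6/2 = 5.5 m.
Stress increase at mid-clay by the 2:1 spreading method:
Δσ = qBL/((B+z)(L+z)) = 139×3.6×7.5/((3.6+5.5)(7.5+5.5)) = 31.724 kPa
Final effective stress: σ'_f = 42.8 + 31.724 = 74.524 kPa.
σ'_f = 74.524 ≤ σ'_p = 114 kPa, so the clay remains overconsolidated and only the recompression index applies:
S_c = C_r·H/(1+e₀)·log₁₀(σ'_f/σ'_0) = 0.022×6.6/2.1×log₁₀(74.524/42.8)
    = 0.069144 × 0.24085 = 0.01665 m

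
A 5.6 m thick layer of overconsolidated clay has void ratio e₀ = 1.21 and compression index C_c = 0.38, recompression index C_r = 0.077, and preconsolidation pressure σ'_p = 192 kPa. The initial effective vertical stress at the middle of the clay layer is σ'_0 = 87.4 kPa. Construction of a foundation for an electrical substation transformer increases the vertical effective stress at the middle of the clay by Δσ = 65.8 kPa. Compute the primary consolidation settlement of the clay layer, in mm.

Final effective stress: σ'_f = 87.4 + 65.8 = 153.2 kPa.
σ'_f = 153.2 ≤ σ'_p = 192 kPa, so the clay remains overconsolidated and only the recompression index applies:
S_c = C_r·H/(1+e₀)·log₁₀(σ'_f/σ'_0) = 0.077×5.6/2.21×log₁₀(153.2/87.4)
    = 0.19511 × 0.24375 = 0.04756 m

S_c ≈ 47.6 mm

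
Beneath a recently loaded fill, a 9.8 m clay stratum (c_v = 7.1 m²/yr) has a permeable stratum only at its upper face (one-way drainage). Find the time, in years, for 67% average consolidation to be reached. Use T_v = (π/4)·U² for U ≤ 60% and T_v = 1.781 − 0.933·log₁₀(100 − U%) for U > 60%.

Drainage path length: H_d = H = 9.8 m (single drainage).
U > 60%: T_v = 1.781 − 0.933·log₁₀(100 − 67) = 0.36423.
t = T_v·H_d²/c_v = 0.36423×9.8²/7.1 = 4.927 years.

t ≈ 4.93 years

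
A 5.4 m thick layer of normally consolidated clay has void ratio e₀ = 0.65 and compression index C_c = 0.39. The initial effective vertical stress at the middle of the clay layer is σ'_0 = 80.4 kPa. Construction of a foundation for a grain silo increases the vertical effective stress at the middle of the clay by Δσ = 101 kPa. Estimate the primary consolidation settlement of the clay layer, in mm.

Final effective stress: σ'_f = σ'_0 + Δσ = 80.4 + 101 = 181.4 kPa.
Normally consolidated clay, so the full stress increment lies on the virgin compression line:
S_c = C_c·H/(1+e₀)·log₁₀(σ'_f/σ'_0) = 0.39×5.4/(1+0.65)×log₁₀(181.4/80.4)
    = 1.2764 × 0.35338 = 0.4511 m

S_c ≈ 451 mm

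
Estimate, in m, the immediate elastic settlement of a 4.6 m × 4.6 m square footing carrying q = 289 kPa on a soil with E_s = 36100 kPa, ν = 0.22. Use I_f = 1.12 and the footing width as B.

S_e ≈ 0.0392 m

Immediate (elastic) settlement: S_e = q·B·(1−ν²)/E_s · I_f.
S_e = 289 × 4.6 × (1 − 0.22²) / 36100 × 1.12
    = 289 × 4.6 × 0.9516 / 36100 × 1.12
    = 0.03925 m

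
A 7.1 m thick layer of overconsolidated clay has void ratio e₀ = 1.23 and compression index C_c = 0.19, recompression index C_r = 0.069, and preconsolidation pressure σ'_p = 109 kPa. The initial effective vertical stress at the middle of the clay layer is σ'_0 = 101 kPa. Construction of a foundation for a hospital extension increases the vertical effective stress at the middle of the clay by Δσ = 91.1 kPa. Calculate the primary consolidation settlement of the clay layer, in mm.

Final effective stress: σ'_f = 101 + 91.1 = 192.1 kPa.
σ'_f = 192.1 > σ'_p = 109 kPa, so the stress path crosses the preconsolidation pressure — recompression up to σ'_p, then virgin compression beyond:
S_c = H/(1+e₀)·[C_r·log₁₀(σ'_p/σ'_0) + C_c·log₁₀(σ'_f/σ'_p)]
    = 7.1/2.23 × [0.069×log₁₀(109/101) + 0.19×log₁₀(192.1/109)]
    = 3.1839 × [0.0022843 + 0.046759] = 0.1561 m

S_c ≈ 156 mm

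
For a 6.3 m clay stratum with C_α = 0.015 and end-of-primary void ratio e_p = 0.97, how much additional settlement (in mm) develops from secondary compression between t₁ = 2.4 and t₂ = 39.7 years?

Secondary compression: S_s = C_α·H/(1+e_p)·log₁₀(t₂/t₁)
S_s = 0.015×6.3/(1+0.97)×log₁₀(39.7/2.4)
    = 0.04797 × 1.219 = 0.05845 m

S_s ≈ 58.5 mm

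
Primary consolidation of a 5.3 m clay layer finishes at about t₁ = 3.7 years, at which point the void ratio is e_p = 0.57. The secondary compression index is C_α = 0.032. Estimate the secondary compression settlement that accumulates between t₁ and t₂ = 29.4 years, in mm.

S_s ≈ 97.2 mm

Secondary compression: S_s = C_α·H/(1+e_p)·log₁₀(t₂/t₁)
S_s = 0.032×5.3/(1+0.57)×log₁₀(29.4/3.7)
    = 0.108 × 0.9001 = 0.09724 m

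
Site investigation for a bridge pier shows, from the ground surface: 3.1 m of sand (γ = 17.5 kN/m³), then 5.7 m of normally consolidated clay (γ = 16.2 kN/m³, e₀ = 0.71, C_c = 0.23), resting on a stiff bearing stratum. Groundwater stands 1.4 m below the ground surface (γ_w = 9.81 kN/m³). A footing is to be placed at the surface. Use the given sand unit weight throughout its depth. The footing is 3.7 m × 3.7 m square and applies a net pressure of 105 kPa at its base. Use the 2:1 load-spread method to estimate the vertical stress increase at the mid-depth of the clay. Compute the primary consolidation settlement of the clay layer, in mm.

S_c ≈ 81.3 mm

Mid-depth of clay below the ground surface: z = 3.1 + 5.7/2 = 5.95 m.
Total vertical stress at mid-clay: σ_v = 17.5×3.1 + 16.2×2.85 = 100.42 kPa.
Pore pressure: u = 9.81×(5.95 − 1.4) = 44.636 kPa.
Initial effective stress: σ'_0 = σ_v − u = 100.42 − 44.636 = 55.784 kPa.
Stress increase at mid-clay by the 2:1 spreading method:
Δσ = qBL/((B+z)(L+z)) = 105×3.7×3.7/((3.7+5.95)(3.7+5.95)) = 15.436 kPa
Final effective stress: σ'_f = σ'_0 + Δσ = 55.784 + 15.436 = 71.22 kPa.
Normally consolidated clay, so the full stress increment lies on the virgin compression line:
S_c = C_c·H/(1+e₀)·log₁₀(σ'_f/σ'_0) = 0.23×5.7/(1+0.71)×log₁₀(71.22/55.784)
    = 0.76667 × 0.10609 = 0.08134 m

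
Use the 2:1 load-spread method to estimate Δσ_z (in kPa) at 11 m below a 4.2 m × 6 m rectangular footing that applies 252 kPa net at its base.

Δσ_z ≈ 24.6 kPa

By the 2:1 method the load spreads at 1 horizontal : 2 vertical, so at depth z the loaded area has grown by z in each plan dimension:
Δσ = qBL/((B+z)(L+z)) = 252×4.2×6/((4.2+11)(6+11)) = 24.576 kPa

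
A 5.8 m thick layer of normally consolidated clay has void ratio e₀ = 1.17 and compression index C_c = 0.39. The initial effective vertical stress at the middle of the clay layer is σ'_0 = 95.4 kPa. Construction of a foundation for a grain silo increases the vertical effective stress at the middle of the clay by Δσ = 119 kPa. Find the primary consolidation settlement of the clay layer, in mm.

Final effective stress: σ'_f = σ'_0 + Δσ = 95.4 + 119 = 214.4 kPa.
Normally consolidated clay, so the full stress increment lies on the virgin compression line:
S_c = C_c·H/(1+e₀)·log₁₀(σ'_f/σ'_0) = 0.39×5.8/(1+1.17)×log₁₀(214.4/95.4)
    = 1.0424 × 0.35168 = 0.3666 m

S_c ≈ 367 mm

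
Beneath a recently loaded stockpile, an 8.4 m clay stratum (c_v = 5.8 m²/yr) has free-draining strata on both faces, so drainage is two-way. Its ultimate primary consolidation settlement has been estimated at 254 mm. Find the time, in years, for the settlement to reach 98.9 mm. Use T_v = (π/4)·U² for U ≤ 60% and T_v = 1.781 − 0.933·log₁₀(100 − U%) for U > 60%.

Drainage path length: H_d = H/2 = 4.2 m (double drainage).
U = S(t)/S_ult = 98.9/254 = 0.3894.
U ≤ 60%: T_v = (π/4)·U² = (π/4)×0.38937² = 0.11907.
t = T_v·H_d²/c_v = 0.11907×4.2²/5.8 = 0.3621 years.

t ≈ 0.362 years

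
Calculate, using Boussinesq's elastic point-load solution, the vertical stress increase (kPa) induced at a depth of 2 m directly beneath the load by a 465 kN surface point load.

Boussinesq vertical stress below a point load on an elastic half-space:
Δσ_z = 3P/(2πz²) · [1 + (r/z)²]^(−5/2)
r/z = 0/2 = 0; [1+(r/z)²]^(−5/2) = 1.
Δσ_z = 3×465/(2π×2²) × 1 = 55.505 × 1 = 55.51 kPa

Δσ_z ≈ 55.5 kPa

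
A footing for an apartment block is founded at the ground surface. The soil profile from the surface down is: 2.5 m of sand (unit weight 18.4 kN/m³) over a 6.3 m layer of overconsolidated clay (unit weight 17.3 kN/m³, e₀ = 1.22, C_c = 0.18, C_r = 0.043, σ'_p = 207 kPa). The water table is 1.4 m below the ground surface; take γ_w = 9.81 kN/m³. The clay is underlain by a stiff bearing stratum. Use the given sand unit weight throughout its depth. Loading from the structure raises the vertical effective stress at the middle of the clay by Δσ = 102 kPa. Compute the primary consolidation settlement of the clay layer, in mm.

S_c ≈ 53.3 mm

Mid-depth of clay below the ground surface: z = 2.5 + 6.3/2 = 5.65 m.
Total vertical stress at mid-clay: σ_v = 18.4×2.5 + 17.3×3.15 = 100.5 kPa.
Pore pressure: u = 9.81×(5.65 − 1.4) = 41.693 kPa.
Initial effective stress: σ'_0 = σ_v − u = 100.5 − 41.693 = 58.807 kPa.
Final effective stress: σ'_f = 58.807 + 102 = 160.81 kPa.
σ'_f = 160.81 ≤ σ'_p = 207 kPa, so the clay remains overconsolidated and only the recompression index applies:
S_c = C_r·H/(1+e₀)·log₁₀(σ'_f/σ'_0) = 0.043×6.3/2.22×log₁₀(160.81/58.807)
    = 0.12203 × 0.43688 = 0.05331 m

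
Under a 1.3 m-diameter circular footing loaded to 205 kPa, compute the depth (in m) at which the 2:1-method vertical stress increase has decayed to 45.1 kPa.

z ≈ 1.47 m

2:1 spreading — at depth z the loaded area has grown by z in each plan dimension:
qD²/(D+z)² = Δσ_z ⇒ z = D(√(q/Δσ_z) − 1) = 1.3×(√(205/45.1) − 1) = 1.472 m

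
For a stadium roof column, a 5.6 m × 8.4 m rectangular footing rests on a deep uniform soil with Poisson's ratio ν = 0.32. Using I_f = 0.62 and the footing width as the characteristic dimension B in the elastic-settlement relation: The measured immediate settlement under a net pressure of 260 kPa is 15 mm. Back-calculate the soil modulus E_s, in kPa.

E_s ≈ 54000 kPa

S_e = q·B·(1−ν²)/E_s · I_f  ⇒  E_s = q·B·(1−ν²)·I_f / S_e.
E_s = 260 × 5.6 × 0.8976 × 0.62 / 0.015 = 54020 kPa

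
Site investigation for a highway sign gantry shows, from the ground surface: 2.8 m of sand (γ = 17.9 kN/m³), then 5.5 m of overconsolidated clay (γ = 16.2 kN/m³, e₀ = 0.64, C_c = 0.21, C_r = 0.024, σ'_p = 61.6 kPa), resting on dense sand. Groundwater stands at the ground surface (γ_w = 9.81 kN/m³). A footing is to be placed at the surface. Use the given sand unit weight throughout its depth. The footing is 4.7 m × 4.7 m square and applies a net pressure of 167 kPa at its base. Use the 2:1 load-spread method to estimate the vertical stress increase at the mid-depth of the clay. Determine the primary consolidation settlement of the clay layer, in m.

Mid-depth of clay below the ground surface: z = 2.8 + 5.5/2 = 5.55 m.
Total vertical stress at mid-clay: σ_v = 17.9×2.8 + 16.2×2.75 = 94.67 kPa.
Pore pressure: u = 9.81×(5.55 − 0) = 54.446 kPa.
Initial effective stress: σ'_0 = σ_v − u = 94.67 − 54.446 = 40.224 kPa.
Stress increase at mid-clay by the 2:1 spreading method:
Δσ = qBL/((B+z)(L+z)) = 167×4.7×4.7/((4.7+5.55)(4.7+5.55)) = 35.113 kPa
Final effective stress: σ'_f = 40.224 + 35.113 = 75.337 kPa.
σ'_f = 75.337 > σ'_p = 61.6 kPa, so the stress path crosses the preconsolidation pressure — recompression up to σ'_p, then virgin compression beyond:
S_c = H/(1+e₀)·[C_r·log₁₀(σ'_p/σ'_0) + C_c·log₁₀(σ'_f/σ'_p)]
    = 5.5/1.64 × [0.024×log₁₀(61.6/40.224) + 0.21×log₁₀(75.337/61.6)]
    = 3.3537 × [0.0044423 + 0.01836] = 0.07647 m

S_c ≈ 0.0765 m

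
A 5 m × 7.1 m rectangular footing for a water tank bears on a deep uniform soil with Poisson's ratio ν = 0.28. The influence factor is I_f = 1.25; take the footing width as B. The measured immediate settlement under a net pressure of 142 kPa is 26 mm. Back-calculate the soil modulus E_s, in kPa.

S_e = q·B·(1−ν²)/E_s · I_f  ⇒  E_s = q·B·(1−ν²)·I_f / S_e.
E_s = 142 × 5 × 0.9216 × 1.25 / 0.026 = 31460 kPa

E_s ≈ 31500 kPa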